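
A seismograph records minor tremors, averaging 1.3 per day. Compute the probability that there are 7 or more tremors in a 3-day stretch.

Over the interval, μ = 1.3 × 3 = 3.9 (a 3-day stretch = 3 days).
P(N ≥ 7) = 1 − P(N ≤ 6) = 1 − Σ_{j=0}^{6} e^(−μ) μ^j/j! ≈ 0.1005.

0.1005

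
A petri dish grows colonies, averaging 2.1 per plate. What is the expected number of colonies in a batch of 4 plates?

8.4

E[N] = λt = 2.1 × 4 = 8.4 (a batch of 4 plates = 4 plates).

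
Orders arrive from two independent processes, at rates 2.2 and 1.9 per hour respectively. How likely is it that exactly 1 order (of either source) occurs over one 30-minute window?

0.2639

Independent Poisson processes superpose: combined rate λ = 2.2 + 1.9 = 4.1 per hour.
Over the interval, μ = 4.1 × 0.5 = 2.05 (a 30-minute window = 0.5 hours).
P(N = 1) = e^(−2.05) · 2.05^1/1! ≈ 0.2639.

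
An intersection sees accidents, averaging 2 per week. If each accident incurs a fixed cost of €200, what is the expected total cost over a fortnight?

€800

E[N] = 2 × 2 = 4 (a fortnight = 2 weeks); E[cost] = 4 × €200 = €800.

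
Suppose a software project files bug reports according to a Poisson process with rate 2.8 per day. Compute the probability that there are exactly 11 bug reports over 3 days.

0.0828

Over the interval, μ = 2.8 × 3 = 8.4 (3 days).
P(N = 11) = e^(−μ) μ^11/11! = e^(−8.4) · 8.4^11/39916800 ≈ 0.0828.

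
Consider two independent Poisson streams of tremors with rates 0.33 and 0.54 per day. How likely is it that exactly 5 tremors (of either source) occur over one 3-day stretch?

0.0742

Independent Poisson processes superpose: combined rate λ = 0.33 + 0.54 = 0.87 per day.
Over the interval, μ = 0.87 × 3 = 2.61 (a 3-day stretch = 3 days).
P(N = 5) = e^(−2.61) · 2.61^5/5! ≈ 0.0742.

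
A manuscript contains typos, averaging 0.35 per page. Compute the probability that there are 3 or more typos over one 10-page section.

0.6792

Over the interval, μ = 0.35 × 10 = 3.5 (a 10-page section = 10 pages).
P(N ≥ 3) = 1 − P(N ≤ 2) = 1 − Σ_{j=0}^{2} e^(−μ) μ^j/j! ≈ 0.6792.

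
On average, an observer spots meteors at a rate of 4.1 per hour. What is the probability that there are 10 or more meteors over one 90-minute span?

0.0946

Over the interval, μ = 4.1 × 1.5 = 6.15 (a 90-minute span = 1.5 hours).
P(N ≥ 10) = 1 − P(N ≤ 9) = 1 − Σ_{j=0}^{9} e^(−μ) μ^j/j! ≈ 0.0946.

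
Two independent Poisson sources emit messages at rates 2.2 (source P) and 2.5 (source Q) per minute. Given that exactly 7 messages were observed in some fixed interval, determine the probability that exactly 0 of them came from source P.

0.0120

Given the total, each event is independently from source P with probability p = λ_P/(λ_P+λ_Q) = 2.2/4.7 ≈ 0.4681.
So K ~ Binomial(7, 2.2/4.7): P(K = 0) = C(7,0) · (2.2/4.7)^0 · (2.5/4.7)^7 ≈ 0.0120.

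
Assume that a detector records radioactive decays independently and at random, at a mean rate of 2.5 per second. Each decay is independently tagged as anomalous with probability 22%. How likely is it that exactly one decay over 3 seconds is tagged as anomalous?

0.3169

Thinning: the decays that are tagged as anomalous themselves form a Poisson process with rate 0.22 × 2.5 = 0.55 per second.
Over the interval, μ = 0.55 × 3 = 1.65 (3 seconds).
P(N = 1) = e^(−1.65) · 1.65^1/1! ≈ 0.3169.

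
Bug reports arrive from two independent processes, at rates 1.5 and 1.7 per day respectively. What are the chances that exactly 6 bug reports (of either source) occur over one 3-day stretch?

0.0736

Independent Poisson processes superpose: combined rate λ = 1.5 + 1.7 = 3.2 per day.
Over the interval, μ = 3.2 × 3 = 9.6 (a 3-day stretch = 3 days).
P(N = 6) = e^(−9.6) · 9.6^6/6! ≈ 0.0736.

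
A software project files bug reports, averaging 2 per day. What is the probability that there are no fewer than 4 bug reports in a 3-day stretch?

0.8488

Over the interval, μ = 2 × 3 = 6 (a 3-day stretch = 3 days).
P(N ≥ 4) = 1 − P(N ≤ 3) = 1 − Σ_{j=0}^{3} e^(−μ) μ^j/j! ≈ 0.8488.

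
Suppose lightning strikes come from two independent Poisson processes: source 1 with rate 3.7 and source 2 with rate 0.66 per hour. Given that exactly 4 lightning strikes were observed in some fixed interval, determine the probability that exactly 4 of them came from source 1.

0.5186

Given the total, each event is independently from source 1 with probability p = λ_1/(λ_1+λ_2) = 3.7/4.36 ≈ 0.8486.
So K ~ Binomial(4, 3.7/4.36): P(K = 4) = C(4,4) · (3.7/4.36)^4 · (0.66/4.36)^0 ≈ 0.5186.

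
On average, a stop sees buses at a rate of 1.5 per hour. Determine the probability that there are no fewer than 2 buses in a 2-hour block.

0.8009

Over the interval, μ = 1.5 × 2 = 3 (a 2-hour block = 2 hours).
P(N ≥ 2) = 1 − P(N ≤ 1) = 1 − Σ_{j=0}^{1} e^(−μ) μ^j/j! ≈ 0.8009.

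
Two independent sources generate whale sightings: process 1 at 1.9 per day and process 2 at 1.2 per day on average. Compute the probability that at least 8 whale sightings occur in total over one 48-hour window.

Independent Poisson processes superpose: combined rate λ = 1.9 + 1.2 = 3.1 per day.
Over the interval, μ = 3.1 × 2 = 6.2 (a 48-hour window = 2 days).
P(N ≥ 8) = 1 − P(N ≤ 7) ≈ 0.2840.

0.2840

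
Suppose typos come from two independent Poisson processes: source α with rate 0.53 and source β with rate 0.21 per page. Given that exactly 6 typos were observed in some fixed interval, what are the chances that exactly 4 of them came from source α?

Given the total, each event is independently from source α with probability p = λ_α/(λ_α+λ_β) = 0.53/0.74 ≈ 0.7162.
So K ~ Binomial(6, 0.53/0.74): P(K = 4) = C(6,4) · (0.53/0.74)^4 · (0.21/0.74)^2 ≈ 0.3179.

0.3179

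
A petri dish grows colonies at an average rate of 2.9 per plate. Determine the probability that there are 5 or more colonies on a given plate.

With mean μ = 2.9 per plate,
P(N ≥ 5) = 1 − P(N ≤ 4) = 1 − Σ_{j=0}^{4} e^(−μ) μ^j/j! ≈ 0.1682.

0.1682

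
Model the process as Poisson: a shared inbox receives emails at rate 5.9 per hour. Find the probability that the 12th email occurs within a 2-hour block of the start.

0.5153

Over the interval, μ = 5.9 × 2 = 11.8 (a 2-hour block = 2 hours).
The 12th arrival falls in the interval iff at least 12 events occur there: P(S_12 ≤ t) = P(N ≥ 12) = 1 − P(N ≤ 11) ≈ 0.5153.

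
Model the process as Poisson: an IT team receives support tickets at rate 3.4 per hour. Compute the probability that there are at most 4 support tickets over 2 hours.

Over the interval, μ = 3.4 × 2 = 6.8 (2 hours).
P(N ≤ 4) = Σ_{j=0}^{4} e^(−μ) μ^j/j! ≈ 0.1920.

0.1920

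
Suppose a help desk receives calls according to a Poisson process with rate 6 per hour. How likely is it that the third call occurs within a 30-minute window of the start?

0.5768

Over the interval, μ = 6 × 0.5 = 3 (a 30-minute window = 0.5 hours).
The third arrival falls in the interval iff at least 3 events occur there: P(S_3 ≤ t) = P(N ≥ 3) = 1 − P(N ≤ 2) ≈ 0.5768.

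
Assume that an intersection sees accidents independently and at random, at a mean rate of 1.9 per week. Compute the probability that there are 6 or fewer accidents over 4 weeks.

Over the interval, μ = 1.9 × 4 = 7.6 (4 weeks).
P(N ≤ 6) = Σ_{j=0}^{6} e^(−μ) μ^j/j! ≈ 0.3646.

0.3646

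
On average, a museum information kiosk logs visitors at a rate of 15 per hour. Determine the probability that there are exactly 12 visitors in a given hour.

With mean μ = 15 per hour,
P(N = 12) = e^(−μ) μ^12/12! = e^(−15) · 15^12/479001600 ≈ 0.0829.

0.0829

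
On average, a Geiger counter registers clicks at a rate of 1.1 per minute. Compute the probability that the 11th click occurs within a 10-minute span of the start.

0.5401

Over the interval, μ = 1.1 × 10 = 11 (a 10-minute span = 10 minutes).
The 11th arrival falls in the interval iff at least 11 events occur there: P(S_11 ≤ t) = P(N ≥ 11) = 1 − P(N ≤ 10) ≈ 0.5401.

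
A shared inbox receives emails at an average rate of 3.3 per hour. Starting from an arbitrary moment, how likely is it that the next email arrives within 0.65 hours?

Inter-arrival times are exponential with rate λ = 3.3 per hour.
P(T ≤ 0.65) = 1 − e^(−λt) = 1 − e^(−3.3 × 0.65) = 1 − e^(−2.145) ≈ 0.8829.

0.8829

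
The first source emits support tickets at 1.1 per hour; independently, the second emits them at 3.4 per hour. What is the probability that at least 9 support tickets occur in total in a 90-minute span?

Independent Poisson processes superpose: combined rate λ = 1.1 + 3.4 = 4.5 per hour.
Over the interval, μ = 4.5 × 1.5 = 6.75 (a 90-minute span = 1.5 hours).
P(N ≥ 9) = 1 − P(N ≤ 8) ≈ 0.2389.

0.2389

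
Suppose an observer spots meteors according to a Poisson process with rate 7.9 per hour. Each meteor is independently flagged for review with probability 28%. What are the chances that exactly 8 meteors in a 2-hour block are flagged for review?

Thinning: the meteors that are flagged for review themselves form a Poisson process with rate 0.28 × 7.9 = 2.212 per hour.
Over the interval, μ = 2.212 × 2 = 4.424 (a 2-hour block = 2 hours).
P(N = 8) = e^(−4.424) · 4.424^8/8! ≈ 0.0436.

0.0436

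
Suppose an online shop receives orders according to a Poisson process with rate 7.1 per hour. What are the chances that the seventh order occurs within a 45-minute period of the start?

Over the interval, μ = 7.1 × 0.75 = 5.325 (a 45-minute period = 0.75 hours).
The seventh arrival falls in the interval iff at least 7 events occur there: P(S_7 ≤ t) = P(N ≥ 7) = 1 − P(N ≤ 6) ≈ 0.2867.

0.2867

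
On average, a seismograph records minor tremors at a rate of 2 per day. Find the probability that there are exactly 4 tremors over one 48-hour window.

Over the interval, μ = 2 × 2 = 4 (a 48-hour window = 2 days).
P(N = 4) = e^(−μ) μ^4/4! = e^(−4) · 4^4/24 ≈ 0.1954.

0.1954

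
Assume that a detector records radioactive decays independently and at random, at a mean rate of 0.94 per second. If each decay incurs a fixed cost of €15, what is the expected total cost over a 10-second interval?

€141

E[N] = 0.94 × 10 = 9.4 (a 10-second interval = 10 seconds); E[cost] = 9.4 × €15 = €141.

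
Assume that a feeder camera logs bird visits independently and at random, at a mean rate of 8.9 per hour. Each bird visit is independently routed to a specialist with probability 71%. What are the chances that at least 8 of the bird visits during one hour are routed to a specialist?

0.3010

Thinning: the bird visits that are routed to a specialist themselves form a Poisson process with rate 0.71 × 8.9 = 6.319 per hour.
So μ = 6.319.
P(N ≥ 8) = 1 − P(N ≤ 7) ≈ 0.3010.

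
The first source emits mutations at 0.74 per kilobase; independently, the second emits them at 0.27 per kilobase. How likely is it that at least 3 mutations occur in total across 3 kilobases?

Independent Poisson processes superpose: combined rate λ = 0.74 + 0.27 = 1.01 per kilobase.
Over the interval, μ = 1.01 × 3 = 3.03 (3 kilobases).
P(N ≥ 3) = 1 − P(N ≤ 2) ≈ 0.5835.

0.5835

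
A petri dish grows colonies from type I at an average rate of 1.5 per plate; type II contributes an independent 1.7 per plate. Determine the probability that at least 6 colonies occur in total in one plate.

0.1054

Independent Poisson processes superpose: combined rate λ = 1.5 + 1.7 = 3.2 per plate.
So μ = 3.2.
P(N ≥ 6) = 1 − P(N ≤ 5) ≈ 0.1054.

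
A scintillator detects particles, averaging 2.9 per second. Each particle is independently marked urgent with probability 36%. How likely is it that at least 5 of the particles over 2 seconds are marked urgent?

Thinning: the particles that are marked urgent themselves form a Poisson process with rate 0.36 × 2.9 = 1.044 per second.
Over the interval, μ = 1.044 × 2 = 2.088 (2 seconds).
P(N ≥ 5) = 1 − P(N ≤ 4) ≈ 0.0609.

0.0609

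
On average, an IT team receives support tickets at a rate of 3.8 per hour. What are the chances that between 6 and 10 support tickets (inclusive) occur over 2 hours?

0.6228

Over the interval, μ = 3.8 × 2 = 7.6 (2 hours).
P(6 ≤ N ≤ 10) = Σ_{j=6}^{10} e^(−7.6) · 7.6^j/j! ≈ 0.6228.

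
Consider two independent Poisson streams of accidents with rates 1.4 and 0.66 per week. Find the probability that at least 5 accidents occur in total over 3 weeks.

Independent Poisson processes superpose: combined rate λ = 1.4 + 0.66 = 2.06 per week.
Over the interval, μ = 2.06 × 3 = 6.18 (3 weeks).
P(N ≥ 5) = 1 − P(N ≤ 4) ≈ 0.7383.

0.7383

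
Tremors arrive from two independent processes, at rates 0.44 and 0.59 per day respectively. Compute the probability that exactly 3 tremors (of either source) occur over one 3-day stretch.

0.2237

Independent Poisson processes superpose: combined rate λ = 0.44 + 0.59 = 1.03 per day.
Over the interval, μ = 1.03 × 3 = 3.09 (a 3-day stretch = 3 days).
P(N = 3) = e^(−3.09) · 3.09^3/3! ≈ 0.2237.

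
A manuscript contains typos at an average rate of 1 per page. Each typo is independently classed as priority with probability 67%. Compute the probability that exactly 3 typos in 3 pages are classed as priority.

0.1813

Thinning: the typos that are classed as priority themselves form a Poisson process with rate 0.67 × 1 = 0.67 per page.
Over the interval, μ = 0.67 × 3 = 2.01 (3 pages).
P(N = 3) = e^(−2.01) · 2.01^3/3! ≈ 0.1813.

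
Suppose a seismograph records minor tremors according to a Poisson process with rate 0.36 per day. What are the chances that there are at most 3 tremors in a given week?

Over the interval, μ = 0.36 × 7 = 2.52 (a week = 7 days).
P(N ≤ 3) = Σ_{j=0}^{3} e^(−μ) μ^j/j! ≈ 0.7533.

0.7533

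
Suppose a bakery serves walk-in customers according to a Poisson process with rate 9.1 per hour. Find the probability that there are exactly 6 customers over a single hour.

With mean μ = 9.1 per hour,
P(N = 6) = e^(−μ) μ^6/6! = e^(−9.1) · 9.1^6/720 ≈ 0.0881.

0.0881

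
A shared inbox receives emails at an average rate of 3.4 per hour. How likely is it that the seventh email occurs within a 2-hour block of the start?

0.5201

Over the interval, μ = 3.4 × 2 = 6.8 (a 2-hour block = 2 hours).
The seventh arrival falls in the interval iff at least 7 events occur there: P(S_7 ≤ t) = P(N ≥ 7) = 1 − P(N ≤ 6) ≈ 0.5201.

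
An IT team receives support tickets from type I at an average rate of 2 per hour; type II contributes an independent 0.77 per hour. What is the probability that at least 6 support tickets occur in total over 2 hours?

0.4779

Independent Poisson processes superpose: combined rate λ = 2 + 0.77 = 2.77 per hour.
Over the interval, μ = 2.77 × 2 = 5.54 (2 hours).
P(N ≥ 6) = 1 − P(N ≤ 5) ≈ 0.4779.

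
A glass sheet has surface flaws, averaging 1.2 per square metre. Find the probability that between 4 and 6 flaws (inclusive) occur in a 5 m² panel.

Over the interval, μ = 1.2 × 5 = 6 (a 5 m² panel = 5 square metres).
P(4 ≤ N ≤ 6) = Σ_{j=4}^{6} e^(−6) · 6^j/j! ≈ 0.4551.

0.4551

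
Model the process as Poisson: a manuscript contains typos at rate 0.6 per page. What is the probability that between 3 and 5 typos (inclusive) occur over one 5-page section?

0.4929

Over the interval, μ = 0.6 × 5 = 3 (a 5-page section = 5 pages).
P(3 ≤ N ≤ 5) = Σ_{j=3}^{5} e^(−3) · 3^j/j! ≈ 0.4929.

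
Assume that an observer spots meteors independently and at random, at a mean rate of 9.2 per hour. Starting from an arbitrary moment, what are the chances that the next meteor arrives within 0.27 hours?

Inter-arrival times are exponential with rate λ = 9.2 per hour.
P(T ≤ 0.27) = 1 − e^(−λt) = 1 − e^(−9.2 × 0.27) = 1 − e^(−2.484) ≈ 0.9166.

0.9166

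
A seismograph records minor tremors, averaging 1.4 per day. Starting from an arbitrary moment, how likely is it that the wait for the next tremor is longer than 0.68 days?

0.3860

The wait for the next event is exponential with rate λ = 1.4 per day.
P(T > 0.68) = e^(−λt) = e^(−1.4 × 0.68) = e^(−0.952) ≈ 0.3860.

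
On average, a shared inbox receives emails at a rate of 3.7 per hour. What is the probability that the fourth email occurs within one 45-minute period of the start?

0.3025

Over the interval, μ = 3.7 × 0.75 = 2.775 (a 45-minute period = 0.75 hours).
The fourth arrival falls in the interval iff at least 4 events occur there: P(S_4 ≤ t) = P(N ≥ 4) = 1 − P(N ≤ 3) ≈ 0.3025.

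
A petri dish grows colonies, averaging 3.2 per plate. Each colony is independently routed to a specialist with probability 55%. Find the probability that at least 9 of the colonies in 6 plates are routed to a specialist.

Thinning: the colonies that are routed to a specialist themselves form a Poisson process with rate 0.55 × 3.2 = 1.76 per plate.
Over the interval, μ = 1.76 × 6 = 10.56 (6 plates).
P(N ≥ 9) = 1 − P(N ≤ 8) ≈ 0.7266.

0.7266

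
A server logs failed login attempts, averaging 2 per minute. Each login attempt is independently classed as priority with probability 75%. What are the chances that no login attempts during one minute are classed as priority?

Thinning: the login attempts that are classed as priority themselves form a Poisson process with rate 0.75 × 2 = 1.5 per minute.
So μ = 1.5.
P(N = 0) = e^(−1.5) · 1.5^0/0! ≈ 0.2231.

0.2231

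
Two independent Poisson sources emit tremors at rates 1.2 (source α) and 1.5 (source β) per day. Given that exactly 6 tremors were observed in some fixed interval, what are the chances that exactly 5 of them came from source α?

Given the total, each event is independently from source α with probability p = λ_α/(λ_α+λ_β) = 1.2/2.7 ≈ 0.4444.
So K ~ Binomial(6, 1.2/2.7): P(K = 5) = C(6,5) · (1.2/2.7)^5 · (1.5/2.7)^1 ≈ 0.0578.

0.0578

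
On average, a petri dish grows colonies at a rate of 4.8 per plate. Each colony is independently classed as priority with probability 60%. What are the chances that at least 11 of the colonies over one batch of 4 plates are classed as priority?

Thinning: the colonies that are classed as priority themselves form a Poisson process with rate 0.6 × 4.8 = 2.88 per plate.
Over the interval, μ = 2.88 × 4 = 11.52 (a batch of 4 plates = 4 plates).
P(N ≥ 11) = 1 − P(N ≤ 10) ≈ 0.6005.

0.6005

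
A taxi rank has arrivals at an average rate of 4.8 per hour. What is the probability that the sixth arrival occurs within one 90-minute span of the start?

0.7241

Over the interval, μ = 4.8 × 1.5 = 7.2 (a 90-minute span = 1.5 hours).
The sixth arrival falls in the interval iff at least 6 events occur there: P(S_6 ≤ t) = P(N ≥ 6) = 1 − P(N ≤ 5) ≈ 0.7241.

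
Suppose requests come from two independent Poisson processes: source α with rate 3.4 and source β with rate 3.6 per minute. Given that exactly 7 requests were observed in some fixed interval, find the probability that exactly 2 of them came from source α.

0.1782

Given the total, each event is independently from source α with probability p = λ_α/(λ_α+λ_β) = 3.4/7 ≈ 0.4857.
So K ~ Binomial(7, 3.4/7): P(K = 2) = C(7,2) · (3.4/7)^2 · (3.6/7)^5 ≈ 0.1782.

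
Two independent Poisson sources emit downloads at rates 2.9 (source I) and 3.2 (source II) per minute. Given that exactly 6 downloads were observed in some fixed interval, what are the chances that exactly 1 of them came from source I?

0.1133

Given the total, each event is independently from source I with probability p = λ_I/(λ_I+λ_II) = 2.9/6.1 ≈ 0.4754.
So K ~ Binomial(6, 2.9/6.1): P(K = 1) = C(6,1) · (2.9/6.1)^1 · (3.2/6.1)^5 ≈ 0.1133.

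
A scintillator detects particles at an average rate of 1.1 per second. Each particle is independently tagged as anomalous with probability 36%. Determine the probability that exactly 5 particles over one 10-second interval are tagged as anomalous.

0.1547

Thinning: the particles that are tagged as anomalous themselves form a Poisson process with rate 0.36 × 1.1 = 0.396 per second.
Over the interval, μ = 0.396 × 10 = 3.96 (a 10-second interval = 10 seconds).
P(N = 5) = e^(−3.96) · 3.96^5/5! ≈ 0.1547.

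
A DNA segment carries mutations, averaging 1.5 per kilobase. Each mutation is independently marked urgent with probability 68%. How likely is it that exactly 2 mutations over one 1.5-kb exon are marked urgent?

Thinning: the mutations that are marked urgent themselves form a Poisson process with rate 0.68 × 1.5 = 1.02 per kilobase.
Over the interval, μ = 1.02 × 1.5 = 1.53 (a 1.5-kb exon = 1.5 kilobases).
P(N = 2) = e^(−1.53) · 1.53^2/2! ≈ 0.2534.

0.2534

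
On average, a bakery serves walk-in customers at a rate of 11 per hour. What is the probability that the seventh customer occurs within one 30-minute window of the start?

Over the interval, μ = 11 × 0.5 = 5.5 (a 30-minute window = 0.5 hours).
The seventh arrival falls in the interval iff at least 7 events occur there: P(S_7 ≤ t) = P(N ≥ 7) = 1 − P(N ≤ 6) ≈ 0.3140.

0.3140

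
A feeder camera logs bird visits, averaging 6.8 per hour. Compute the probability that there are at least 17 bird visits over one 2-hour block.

0.2105

Over the interval, μ = 6.8 × 2 = 13.6 (a 2-hour block = 2 hours).
P(N ≥ 17) = 1 − P(N ≤ 16) = 1 − Σ_{j=0}^{16} e^(−μ) μ^j/j! ≈ 0.2105.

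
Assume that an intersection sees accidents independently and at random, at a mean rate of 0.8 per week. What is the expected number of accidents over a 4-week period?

3.2

E[N] = λt = 0.8 × 4 = 3.2 (a 4-week period = 4 weeks).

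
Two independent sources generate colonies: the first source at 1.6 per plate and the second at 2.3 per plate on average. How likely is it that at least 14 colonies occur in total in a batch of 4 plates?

Independent Poisson processes superpose: combined rate λ = 1.6 + 2.3 = 3.9 per plate.
Over the interval, μ = 3.9 × 4 = 15.6 (a batch of 4 plates = 4 plates).
P(N ≥ 14) = 1 − P(N ≤ 13) ≈ 0.6917.

0.6917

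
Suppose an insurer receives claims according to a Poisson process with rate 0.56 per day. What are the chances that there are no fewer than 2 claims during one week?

0.9024

Over the interval, μ = 0.56 × 7 = 3.92 (a week = 7 days).
P(N ≥ 2) = 1 − P(N ≤ 1) = 1 − Σ_{j=0}^{1} e^(−μ) μ^j/j! ≈ 0.9024.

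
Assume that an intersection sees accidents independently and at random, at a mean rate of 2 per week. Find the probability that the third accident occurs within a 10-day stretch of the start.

Over the interval, μ = 2 × 10/7 ≈ 2.85714 (a 10-day stretch = 10/7 weeks).
The third arrival falls in the interval iff at least 3 events occur there: P(S_3 ≤ t) = P(N ≥ 3) = 1 − P(N ≤ 2) ≈ 0.5441.

0.5441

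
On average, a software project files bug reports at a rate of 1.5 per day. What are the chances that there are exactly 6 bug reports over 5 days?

Over the interval, μ = 1.5 × 5 = 7.5 (5 days).
P(N = 6) = e^(−μ) μ^6/6! = e^(−7.5) · 7.5^6/720 ≈ 0.1367.

0.1367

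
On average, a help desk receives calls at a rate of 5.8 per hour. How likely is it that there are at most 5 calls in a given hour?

With mean μ = 5.8 per hour,
P(N ≤ 5) = Σ_{j=0}^{5} e^(−μ) μ^j/j! ≈ 0.4783.

0.4783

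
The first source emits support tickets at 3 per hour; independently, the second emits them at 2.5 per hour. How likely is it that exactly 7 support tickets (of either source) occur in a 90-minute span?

Independent Poisson processes superpose: combined rate λ = 3 + 2.5 = 5.5 per hour.
Over the interval, μ = 5.5 × 1.5 = 8.25 (a 90-minute span = 1.5 hours).
P(N = 7) = e^(−8.25) · 8.25^7/7! ≈ 0.1348.

0.1348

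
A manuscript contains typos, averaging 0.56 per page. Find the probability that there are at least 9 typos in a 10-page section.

Over the interval, μ = 0.56 × 10 = 5.6 (a 10-page section = 10 pages).
P(N ≥ 9) = 1 − P(N ≤ 8) = 1 − Σ_{j=0}^{8} e^(−μ) μ^j/j! ≈ 0.1143.

0.1143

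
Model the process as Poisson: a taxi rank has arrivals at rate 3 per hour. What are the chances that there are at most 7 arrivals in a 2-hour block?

Over the interval, μ = 3 × 2 = 6 (a 2-hour block = 2 hours).
P(N ≤ 7) = Σ_{j=0}^{7} e^(−μ) μ^j/j! ≈ 0.7440.

0.7440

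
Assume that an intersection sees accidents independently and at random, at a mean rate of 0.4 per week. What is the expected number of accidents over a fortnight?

E[N] = λt = 0.4 × 2 = 0.8 (a fortnight = 2 weeks).

0.8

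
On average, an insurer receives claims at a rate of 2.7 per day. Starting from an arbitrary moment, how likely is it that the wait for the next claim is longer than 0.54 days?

0.2327

The wait for the next event is exponential with rate λ = 2.7 per day.
P(T > 0.54) = e^(−λt) = e^(−2.7 × 0.54) = e^(−1.458) ≈ 0.2327.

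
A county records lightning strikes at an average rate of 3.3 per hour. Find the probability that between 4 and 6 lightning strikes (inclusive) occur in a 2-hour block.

Over the interval, μ = 3.3 × 2 = 6.6 (a 2-hour block = 2 hours).
P(4 ≤ N ≤ 6) = Σ_{j=4}^{6} e^(−6.6) · 6.6^j/j! ≈ 0.4057.

0.4057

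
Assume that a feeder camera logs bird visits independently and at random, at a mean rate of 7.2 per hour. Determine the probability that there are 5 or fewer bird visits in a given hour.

With mean μ = 7.2 per hour,
P(N ≤ 5) = Σ_{j=0}^{5} e^(−μ) μ^j/j! ≈ 0.2759.

0.2759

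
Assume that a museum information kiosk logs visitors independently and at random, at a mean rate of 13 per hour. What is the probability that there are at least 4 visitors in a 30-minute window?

Over the interval, μ = 13 × 0.5 = 6.5 (a 30-minute window = 0.5 hours).
P(N ≥ 4) = 1 − P(N ≤ 3) = 1 − Σ_{j=0}^{3} e^(−μ) μ^j/j! ≈ 0.8882.

0.8882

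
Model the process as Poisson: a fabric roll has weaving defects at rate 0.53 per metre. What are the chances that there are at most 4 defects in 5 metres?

0.8703

Over the interval, μ = 0.53 × 5 = 2.65 (5 metres).
P(N ≤ 4) = Σ_{j=0}^{4} e^(−μ) μ^j/j! ≈ 0.8703.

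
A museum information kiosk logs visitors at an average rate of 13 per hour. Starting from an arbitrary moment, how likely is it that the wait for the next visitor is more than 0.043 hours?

0.5718

The wait for the next event is exponential with rate λ = 13 per hour.
P(T > 0.043) = e^(−λt) = e^(−13 × 0.043) = e^(−0.559) ≈ 0.5718.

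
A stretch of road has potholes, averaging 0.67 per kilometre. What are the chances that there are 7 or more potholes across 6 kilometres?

0.1128

Over the interval, μ = 0.67 × 6 = 4.02 (6 kilometres).
P(N ≥ 7) = 1 − P(N ≤ 6) = 1 − Σ_{j=0}^{6} e^(−μ) μ^j/j! ≈ 0.1128.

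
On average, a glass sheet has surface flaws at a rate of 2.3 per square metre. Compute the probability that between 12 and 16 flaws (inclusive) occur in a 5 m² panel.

Over the interval, μ = 2.3 × 5 = 11.5 (a 5 m² panel = 5 square metres).
P(12 ≤ N ≤ 16) = Σ_{j=12}^{16} e^(−11.5) · 11.5^j/j! ≈ 0.4038.

0.4038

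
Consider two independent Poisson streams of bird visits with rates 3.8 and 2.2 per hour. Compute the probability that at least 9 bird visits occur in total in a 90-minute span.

0.5443

Independent Poisson processes superpose: combined rate λ = 3.8 + 2.2 = 6 per hour.
Over the interval, μ = 6 × 1.5 = 9 (a 90-minute span = 1.5 hours).
P(N ≥ 9) = 1 − P(N ≤ 8) ≈ 0.5443.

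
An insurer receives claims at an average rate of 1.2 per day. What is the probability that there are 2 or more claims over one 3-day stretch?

0.8743

Over the interval, μ = 1.2 × 3 = 3.6 (a 3-day stretch = 3 days).
P(N ≥ 2) = 1 − P(N ≤ 1) = 1 − Σ_{j=0}^{1} e^(−μ) μ^j/j! ≈ 0.8743.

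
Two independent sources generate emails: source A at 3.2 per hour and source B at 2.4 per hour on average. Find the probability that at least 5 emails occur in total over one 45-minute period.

Independent Poisson processes superpose: combined rate λ = 3.2 + 2.4 = 5.6 per hour.
Over the interval, μ = 5.6 × 0.75 = 4.2 (a 45-minute period = 0.75 hours).
P(N ≥ 5) = 1 − P(N ≤ 4) ≈ 0.4102.

0.4102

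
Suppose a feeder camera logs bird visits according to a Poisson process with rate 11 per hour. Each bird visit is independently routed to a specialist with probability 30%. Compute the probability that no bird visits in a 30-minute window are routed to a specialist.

0.1920

Thinning: the bird visits that are routed to a specialist themselves form a Poisson process with rate 0.3 × 11 = 3.3 per hour.
Over the interval, μ = 3.3 × 0.5 = 1.65 (a 30-minute window = 0.5 hours).
P(N = 0) = e^(−1.65) · 1.65^0/0! ≈ 0.1920.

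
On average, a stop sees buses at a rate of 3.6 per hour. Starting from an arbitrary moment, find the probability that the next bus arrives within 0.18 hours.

0.4769

Inter-arrival times are exponential with rate λ = 3.6 per hour.
P(T ≤ 0.18) = 1 − e^(−λt) = 1 − e^(−3.6 × 0.18) = 1 − e^(−0.648) ≈ 0.4769.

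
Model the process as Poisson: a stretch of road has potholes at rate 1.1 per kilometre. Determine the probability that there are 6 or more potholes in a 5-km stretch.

0.4711

Over the interval, μ = 1.1 × 5 = 5.5 (a 5-km stretch = 5 kilometres).
P(N ≥ 6) = 1 − P(N ≤ 5) = 1 − Σ_{j=0}^{5} e^(−μ) μ^j/j! ≈ 0.4711.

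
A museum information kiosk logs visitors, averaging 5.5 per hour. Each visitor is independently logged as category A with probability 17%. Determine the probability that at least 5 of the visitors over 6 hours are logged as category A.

Thinning: the visitors that are logged as category A themselves form a Poisson process with rate 0.17 × 5.5 = 0.935 per hour.
Over the interval, μ = 0.935 × 6 = 5.61 (6 hours).
P(N ≥ 5) = 1 − P(N ≤ 4) ≈ 0.6594.

0.6594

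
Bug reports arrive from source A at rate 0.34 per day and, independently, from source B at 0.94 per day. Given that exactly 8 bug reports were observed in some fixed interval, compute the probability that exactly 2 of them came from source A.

Given the total, each event is independently from source A with probability p = λ_A/(λ_A+λ_B) = 0.34/1.28 ≈ 0.2656.
So K ~ Binomial(8, 0.34/1.28): P(K = 2) = C(8,2) · (0.34/1.28)^2 · (0.94/1.28)^6 ≈ 0.3099.

0.3099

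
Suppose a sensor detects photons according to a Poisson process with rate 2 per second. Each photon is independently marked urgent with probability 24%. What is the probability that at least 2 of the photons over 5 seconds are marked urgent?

Thinning: the photons that are marked urgent themselves form a Poisson process with rate 0.24 × 2 = 0.48 per second.
Over the interval, μ = 0.48 × 5 = 2.4 (5 seconds).
P(N ≥ 2) = 1 − P(N ≤ 1) ≈ 0.6916.

0.6916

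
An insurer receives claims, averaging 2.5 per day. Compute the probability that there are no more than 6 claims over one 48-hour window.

Over the interval, μ = 2.5 × 2 = 5 (a 48-hour window = 2 days).
P(N ≤ 6) = Σ_{j=0}^{6} e^(−μ) μ^j/j! ≈ 0.7622.

0.7622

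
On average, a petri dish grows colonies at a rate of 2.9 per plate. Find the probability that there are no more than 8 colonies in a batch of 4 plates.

0.1830

Over the interval, μ = 2.9 × 4 = 11.6 (a batch of 4 plates = 4 plates).
P(N ≤ 8) = Σ_{j=0}^{8} e^(−μ) μ^j/j! ≈ 0.1830.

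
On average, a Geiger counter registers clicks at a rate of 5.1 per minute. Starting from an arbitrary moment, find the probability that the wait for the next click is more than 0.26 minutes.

0.2655

The wait for the next event is exponential with rate λ = 5.1 per minute.
P(T > 0.26) = e^(−λt) = e^(−5.1 × 0.26) = e^(−1.326) ≈ 0.2655.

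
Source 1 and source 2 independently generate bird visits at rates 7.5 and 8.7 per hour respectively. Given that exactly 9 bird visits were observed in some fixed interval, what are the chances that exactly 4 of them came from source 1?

Given the total, each event is independently from source 1 with probability p = λ_1/(λ_1+λ_2) = 7.5/16.2 ≈ 0.4630.
So K ~ Binomial(9, 7.5/16.2): P(K = 4) = C(9,4) · (7.5/16.2)^4 · (8.7/16.2)^5 ≈ 0.2586.

0.2586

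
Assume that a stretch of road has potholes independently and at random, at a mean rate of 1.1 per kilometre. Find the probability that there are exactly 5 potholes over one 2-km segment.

0.0476

Over the interval, μ = 1.1 × 2 = 2.2 (a 2-km segment = 2 kilometres).
P(N = 5) = e^(−μ) μ^5/5! = e^(−2.2) · 2.2^5/120 ≈ 0.0476.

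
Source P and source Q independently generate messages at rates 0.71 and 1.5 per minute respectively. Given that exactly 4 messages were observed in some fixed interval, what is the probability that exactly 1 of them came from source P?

0.4018

Given the total, each event is independently from source P with probability p = λ_P/(λ_P+λ_Q) = 0.71/2.21 ≈ 0.3213.
So K ~ Binomial(4, 0.71/2.21): P(K = 1) = C(4,1) · (0.71/2.21)^1 · (1.5/2.21)^3 ≈ 0.4018.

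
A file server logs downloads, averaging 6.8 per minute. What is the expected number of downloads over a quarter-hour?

102

E[N] = λt = 6.8 × 15 = 102 (a quarter-hour = 15 minutes).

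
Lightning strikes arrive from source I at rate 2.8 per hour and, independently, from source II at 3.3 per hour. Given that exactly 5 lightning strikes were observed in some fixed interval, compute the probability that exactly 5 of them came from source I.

Given the total, each event is independently from source I with probability p = λ_I/(λ_I+λ_II) = 2.8/6.1 ≈ 0.4590.
So K ~ Binomial(5, 2.8/6.1): P(K = 5) = C(5,5) · (2.8/6.1)^5 · (3.3/6.1)^0 ≈ 0.0204.

0.0204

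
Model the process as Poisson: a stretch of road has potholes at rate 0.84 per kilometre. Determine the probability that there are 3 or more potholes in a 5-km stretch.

Over the interval, μ = 0.84 × 5 = 4.2 (a 5-km stretch = 5 kilometres).
P(N ≥ 3) = 1 − P(N ≤ 2) = 1 − Σ_{j=0}^{2} e^(−μ) μ^j/j! ≈ 0.7898.

0.7898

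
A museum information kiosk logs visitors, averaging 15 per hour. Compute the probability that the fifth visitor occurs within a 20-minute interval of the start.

0.5595

Over the interval, μ = 15 × 1/3 = 5 (a 20-minute interval = 1/3 hours).
The fifth arrival falls in the interval iff at least 5 events occur there: P(S_5 ≤ t) = P(N ≥ 5) = 1 − P(N ≤ 4) ≈ 0.5595.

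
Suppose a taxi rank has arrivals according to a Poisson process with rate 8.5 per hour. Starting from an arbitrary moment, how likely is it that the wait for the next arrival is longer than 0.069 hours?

0.5563

The wait for the next event is exponential with rate λ = 8.5 per hour.
P(T > 0.069) = e^(−λt) = e^(−8.5 × 0.069) = e^(−0.5865) ≈ 0.5563.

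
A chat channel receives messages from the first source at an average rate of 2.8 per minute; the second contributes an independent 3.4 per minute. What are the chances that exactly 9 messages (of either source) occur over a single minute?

Independent Poisson processes superpose: combined rate λ = 2.8 + 3.4 = 6.2 per minute.
So μ = 6.2.
P(N = 9) = e^(−6.2) · 6.2^9/9! ≈ 0.0757.

0.0757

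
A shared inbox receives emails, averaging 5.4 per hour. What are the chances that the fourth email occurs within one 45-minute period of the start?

0.5762

Over the interval, μ = 5.4 × 0.75 = 4.05 (a 45-minute period = 0.75 hours).
The fourth arrival falls in the interval iff at least 4 events occur there: P(S_4 ≤ t) = P(N ≥ 4) = 1 − P(N ≤ 3) ≈ 0.5762.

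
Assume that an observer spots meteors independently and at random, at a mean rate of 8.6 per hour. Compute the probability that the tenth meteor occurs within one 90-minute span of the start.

0.8275

Over the interval, μ = 8.6 × 1.5 = 12.9 (a 90-minute span = 1.5 hours).
The tenth arrival falls in the interval iff at least 10 events occur there: P(S_10 ≤ t) = P(N ≥ 10) = 1 − P(N ≤ 9) ≈ 0.8275.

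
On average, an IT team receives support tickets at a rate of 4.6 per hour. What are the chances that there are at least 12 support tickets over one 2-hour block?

Over the interval, μ = 4.6 × 2 = 9.2 (a 2-hour block = 2 hours).
P(N ≥ 12) = 1 − P(N ≤ 11) = 1 − Σ_{j=0}^{11} e^(−μ) μ^j/j! ≈ 0.2168.

0.2168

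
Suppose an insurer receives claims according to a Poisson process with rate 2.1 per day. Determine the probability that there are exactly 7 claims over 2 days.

Over the interval, μ = 2.1 × 2 = 4.2 (2 days).
P(N = 7) = e^(−μ) μ^7/7! = e^(−4.2) · 4.2^7/5040 ≈ 0.0686.

0.0686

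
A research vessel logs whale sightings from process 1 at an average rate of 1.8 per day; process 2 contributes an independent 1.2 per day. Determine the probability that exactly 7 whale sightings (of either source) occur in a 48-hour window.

0.1377

Independent Poisson processes superpose: combined rate λ = 1.8 + 1.2 = 3 per day.
Over the interval, μ = 3 × 2 = 6 (a 48-hour window = 2 days).
P(N = 7) = e^(−6) · 6^7/7! ≈ 0.1377.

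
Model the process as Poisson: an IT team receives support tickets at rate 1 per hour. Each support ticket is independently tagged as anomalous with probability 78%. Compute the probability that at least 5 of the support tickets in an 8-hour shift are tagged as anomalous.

Thinning: the support tickets that are tagged as anomalous themselves form a Poisson process with rate 0.78 × 1 = 0.78 per hour.
Over the interval, μ = 0.78 × 8 = 6.24 (an 8-hour shift = 8 hours).
P(N ≥ 5) = 1 − P(N ≤ 4) ≈ 0.7458.

0.7458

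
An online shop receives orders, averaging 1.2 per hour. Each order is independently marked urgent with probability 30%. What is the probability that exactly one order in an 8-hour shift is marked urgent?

0.1617

Thinning: the orders that are marked urgent themselves form a Poisson process with rate 0.3 × 1.2 = 0.36 per hour.
Over the interval, μ = 0.36 × 8 = 2.88 (an 8-hour shift = 8 hours).
P(N = 1) = e^(−2.88) · 2.88^1/1! ≈ 0.1617.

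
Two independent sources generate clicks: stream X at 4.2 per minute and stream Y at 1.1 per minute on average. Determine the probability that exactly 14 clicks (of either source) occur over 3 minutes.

Independent Poisson processes superpose: combined rate λ = 4.2 + 1.1 = 5.3 per minute.
Over the interval, μ = 5.3 × 3 = 15.9 (3 minutes).
P(N = 14) = e^(−15.9) · 15.9^14/14! ≈ 0.0942.

0.0942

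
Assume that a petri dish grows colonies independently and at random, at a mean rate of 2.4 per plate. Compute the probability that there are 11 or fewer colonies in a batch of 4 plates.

0.7412

Over the interval, μ = 2.4 × 4 = 9.6 (a batch of 4 plates = 4 plates).
P(N ≤ 11) = Σ_{j=0}^{11} e^(−μ) μ^j/j! ≈ 0.7412.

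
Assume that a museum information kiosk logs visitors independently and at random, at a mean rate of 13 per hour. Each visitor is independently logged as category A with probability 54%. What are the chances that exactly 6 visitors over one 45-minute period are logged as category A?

0.1529

Thinning: the visitors that are logged as category A themselves form a Poisson process with rate 0.54 × 13 = 7.02 per hour.
Over the interval, μ = 7.02 × 0.75 = 5.265 (a 45-minute period = 0.75 hours).
P(N = 6) = e^(−5.265) · 5.265^6/6! ≈ 0.1529.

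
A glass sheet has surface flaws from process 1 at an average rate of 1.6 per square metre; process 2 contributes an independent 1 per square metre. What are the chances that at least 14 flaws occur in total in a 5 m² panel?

0.4270

Independent Poisson processes superpose: combined rate λ = 1.6 + 1 = 2.6 per square metre.
Over the interval, μ = 2.6 × 5 = 13 (a 5 m² panel = 5 square metres).
P(N ≥ 14) = 1 − P(N ≤ 13) ≈ 0.4270.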